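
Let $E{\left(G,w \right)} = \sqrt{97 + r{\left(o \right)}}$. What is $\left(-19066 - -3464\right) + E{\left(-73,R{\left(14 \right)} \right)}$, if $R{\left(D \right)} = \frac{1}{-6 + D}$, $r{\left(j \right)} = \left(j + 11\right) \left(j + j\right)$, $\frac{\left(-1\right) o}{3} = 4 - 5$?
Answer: $-15602 + \sqrt{181} \approx -15589.0$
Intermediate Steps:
$o = 3$ ($o = - 3 \left(4 - 5\right) = \left(-3\right) \left(-1\right) = 3$)
$r{\left(j \right)} = 2 j \left(11 + j\right)$ ($r{\left(j \right)} = \left(11 + j\right) 2 j = 2 j \left(11 + j\right)$)
$E{\left(G,w \right)} = \sqrt{181}$ ($E{\left(G,w \right)} = \sqrt{97 + 2 \cdot 3 \left(11 + 3\right)} = \sqrt{97 + 2 \cdot 3 \cdot 14} = \sqrt{97 + 84} = \sqrt{181}$)
$\left(-19066 - -3464\right) + E{\left(-73,R{\left(14 \right)} \right)} = \left(-19066 - -3464\right) + \sqrt{181} = \left(-19066 + 3464\right) + \sqrt{181} = -15602 + \sqrt{181}$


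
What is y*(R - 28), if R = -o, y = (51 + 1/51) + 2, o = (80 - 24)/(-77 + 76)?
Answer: 75712/51 ≈ 1484.5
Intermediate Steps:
o = -56 (o = 56/(-1) = 56*(-1) = -56)
y = 2704/51 (y = (51 + 1/51) + 2 = 2602/51 + 2 = 2704/51 ≈ 53.020)
R = 56 (R = -1*(-56) = 56)
y*(R - 28) = 2704*(56 - 28)/51 = (2704/51)*28 = 75712/51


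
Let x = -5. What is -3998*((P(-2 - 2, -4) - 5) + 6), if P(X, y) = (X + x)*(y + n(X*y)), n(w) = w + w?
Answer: 1003498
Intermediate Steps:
n(w) = 2*w
P(X, y) = (-5 + X)*(y + 2*X*y) (P(X, y) = (X - 5)*(y + 2*(X*y)) = (-5 + X)*(y + 2*X*y))
-3998*((P(-2 - 2, -4) - 5) + 6) = -3998*((-4*(-5 - 9*(-2 - 2) + 2*(-2 - 2)²) - 5) + 6) = -3998*((-4*(-5 - 9*(-4) + 2*(-4)²) - 5) + 6) = -3998*((-4*(-5 + 36 + 2*16) - 5) + 6) = -3998*((-4*(-5 + 36 + 32) - 5) + 6) = -3998*((-4*63 - 5) + 6) = -3998*((-252 - 5) + 6) = -3998*(-257 + 6) = -3998*(-251) = 1003498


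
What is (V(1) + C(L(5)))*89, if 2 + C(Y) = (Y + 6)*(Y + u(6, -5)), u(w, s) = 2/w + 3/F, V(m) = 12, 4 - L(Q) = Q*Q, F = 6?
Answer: 55625/2 ≈ 27813.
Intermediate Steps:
L(Q) = 4 - Q² (L(Q) = 4 - Q*Q = 4 - Q²)
u(w, s) = ½ + 2/w (u(w, s) = 2/w + 3/6 = 2/w + 3*(⅙) = 2/w + ½ = ½ + 2/w)
C(Y) = -2 + (6 + Y)*(⅚ + Y) (C(Y) = -2 + (Y + 6)*(Y + (½)*(4 + 6)/6) = -2 + (6 + Y)*(Y + (½)*(⅙)*10) = -2 + (6 + Y)*(Y + ⅚) = -2 + (6 + Y)*(⅚ + Y))
(V(1) + C(L(5)))*89 = (12 + (3 + (4 - 1*5²)² + 41*(4 - 1*5²)/6))*89 = (12 + (3 + (4 - 1*25)² + 41*(4 - 1*25)/6))*89 = (12 + (3 + (4 - 25)² + 41*(4 - 25)/6))*89 = (12 + (3 + (-21)² + (41/6)*(-21)))*89 = (12 + (3 + 441 - 287/2))*89 = (12 + 601/2)*89 = (625/2)*89 = 55625/2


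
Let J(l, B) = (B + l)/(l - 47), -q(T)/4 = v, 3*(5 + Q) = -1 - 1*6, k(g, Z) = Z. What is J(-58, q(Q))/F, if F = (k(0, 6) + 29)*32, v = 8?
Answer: 3/3920 ≈ 0.00076531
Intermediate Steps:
Q = -22/3 (Q = -5 + (-1 - 1*6)/3 = -5 + (-1 - 6)/3 = -5 + (⅓)*(-7) = -5 - 7/3 = -22/3 ≈ -7.3333)
q(T) = -32 (q(T) = -4*8 = -32)
J(l, B) = (B + l)/(-47 + l)
F = 1120 (F = (6 + 29)*32 = 35*32 = 1120)
J(-58, q(Q))/F = ((-32 - 58)/(-47 - 58))/1120 = (-90/(-105))*(1/1120) = -1/105*(-90)*(1/1120) = (6/7)*(1/1120) = 3/3920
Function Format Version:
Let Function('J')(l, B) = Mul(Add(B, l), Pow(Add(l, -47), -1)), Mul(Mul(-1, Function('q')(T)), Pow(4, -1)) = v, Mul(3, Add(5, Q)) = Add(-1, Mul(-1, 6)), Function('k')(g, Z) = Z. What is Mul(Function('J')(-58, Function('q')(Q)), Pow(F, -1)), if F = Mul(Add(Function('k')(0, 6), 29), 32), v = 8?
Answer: Rational(3, 3920) ≈ 0.00076531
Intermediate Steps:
Q = Rational(-22, 3) (Q = Add(-5, Mul(Rational(1, 3), Add(-1, Mul(-1, 6)))) = Add(-5, Mul(Rational(1, 3), Add(-1, -6))) = Add(-5, Mul(Rational(1, 3), -7)) = Add(-5, Rational(-7, 3)) = Rational(-22, 3) ≈ -7.3333)
Function('q')(T) = -32 (Function('q')(T) = Mul(-4, 8) = -32)
Function('J')(l, B) = Mul(Pow(Add(-47, l), -1), Add(B, l)) (Function('J')(l, B) = Mul(Add(B, l), Pow(Add(-47, l), -1)) = Mul(Pow(Add(-47, l), -1), Add(B, l)))
F = 1120 (F = Mul(Add(6, 29), 32) = Mul(35, 32) = 1120)
Mul(Function('J')(-58, Function('q')(Q)), Pow(F, -1)) = Mul(Mul(Pow(Add(-47, -58), -1), Add(-32, -58)), Pow(1120, -1)) = Mul(Mul(Pow(-105, -1), -90), Rational(1, 1120)) = Mul(Mul(Rational(-1, 105), -90), Rational(1, 1120)) = Mul(Rational(6, 7), Rational(1, 1120)) = Rational(3, 3920)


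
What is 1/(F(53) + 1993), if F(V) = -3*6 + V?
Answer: 1/2028 ≈ 0.00049310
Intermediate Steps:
F(V) = -18 + V
1/(F(53) + 1993) = 1/((-18 + 53) + 1993) = 1/(35 + 1993) = 1/2028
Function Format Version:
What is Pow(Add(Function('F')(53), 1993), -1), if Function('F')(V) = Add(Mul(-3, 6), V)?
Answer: Rational(1, 2028) ≈ 0.00049310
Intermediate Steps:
Function('F')(V) = Add(-18, V)
Pow(Add(Function('F')(53), 1993), -1) = Pow(Add(Add(-18, 53), 1993), -1) = Pow(Add(35, 1993), -1) = Pow(2028, -1) = Rational(1, 2028)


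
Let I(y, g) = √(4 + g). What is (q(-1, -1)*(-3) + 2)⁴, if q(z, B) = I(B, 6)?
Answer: 10276 - 2256*√10 ≈ 3141.9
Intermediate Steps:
q(z, B) = √10 (q(z, B) = √(4 + 6) = √10)
(q(-1, -1)*(-3) + 2)⁴ = (√10*(-3) + 2)⁴ = (-3*√10 + 2)⁴ = (2 - 3*√10)⁴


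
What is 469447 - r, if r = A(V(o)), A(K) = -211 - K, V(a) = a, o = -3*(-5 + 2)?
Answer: 469667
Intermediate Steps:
o = 9 (o = -3*(-3) = 9)
r = -220 (r = -211 - 1*9 = -211 - 9 = -220)
469447 - r = 469447 - 1*(-220) = 469447 + 220 = 469667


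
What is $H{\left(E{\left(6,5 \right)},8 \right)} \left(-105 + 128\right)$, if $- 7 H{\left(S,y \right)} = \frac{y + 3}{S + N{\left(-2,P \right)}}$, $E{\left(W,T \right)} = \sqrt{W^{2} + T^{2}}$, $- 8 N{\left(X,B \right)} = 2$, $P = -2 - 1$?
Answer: $- \frac{1012}{6825} - \frac{4048 \sqrt{61}}{6825} \approx -4.7806$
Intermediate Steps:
$P = -3$
$N{\left(X,B \right)} = - \frac{1}{4}$ ($N{\left(X,B \right)} = \left(- \frac{1}{8}\right) 2 = - \frac{1}{4}$)
$E{\left(W,T \right)} = \sqrt{T^{2} + W^{2}}$
$H{\left(S,y \right)} = - \frac{3 + y}{7 \left(- \frac{1}{4} + S\right)}$ ($H{\left(S,y \right)} = - \frac{\left(y + 3\right) \frac{1}{S - \frac{1}{4}}}{7} = - \frac{\left(3 + y\right) \frac{1}{- \frac{1}{4} + S}}{7} = - \frac{\frac{1}{- \frac{1}{4} + S} \left(3 + y\right)}{7} = - \frac{3 + y}{7 \left(- \frac{1}{4} + S\right)}$)
$H{\left(E{\left(6,5 \right)},8 \right)} \left(-105 + 128\right) = \frac{4 \left(-3 - 8\right)}{7 \left(-1 + 4 \sqrt{5^{2} + 6^{2}}\right)} \left(-105 + 128\right) = \frac{4 \left(-3 - 8\right)}{7 \left(-1 + 4 \sqrt{25 + 36}\right)} 23 = \frac{4}{7} \frac{1}{-1 + 4 \sqrt{61}} \left(-11\right) 23 = - \frac{44}{7 \left(-1 + 4 \sqrt{61}\right)} 23 = - \frac{1012}{7 \left(-1 + 4 \sqrt{61}\right)}$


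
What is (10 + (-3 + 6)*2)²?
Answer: 256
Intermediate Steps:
(10 + (-3 + 6)*2)² = (10 + 3*2)² = (10 + 6)² = 16² = 256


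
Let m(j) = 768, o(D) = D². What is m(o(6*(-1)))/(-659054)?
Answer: -384/329527 ≈ -0.0011653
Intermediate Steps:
m(o(6*(-1)))/(-659054) = 768/(-659054) = 768*(-1/659054) = -384/329527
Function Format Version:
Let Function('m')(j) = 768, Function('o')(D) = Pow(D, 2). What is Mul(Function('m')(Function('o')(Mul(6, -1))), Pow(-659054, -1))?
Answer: Rational(-384, 329527) ≈ -0.0011653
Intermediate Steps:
Mul(Function('m')(Function('o')(Mul(6, -1))), Pow(-659054, -1)) = Mul(768, Pow(-659054, -1)) = Mul(768, Rational(-1, 659054)) = Rational(-384, 329527)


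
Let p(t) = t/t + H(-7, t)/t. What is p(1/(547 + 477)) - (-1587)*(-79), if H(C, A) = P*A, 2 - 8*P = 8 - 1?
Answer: -1002981/8 ≈ -1.2537e+5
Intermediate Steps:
P = -5/8 (P = ¼ - (8 - 1)/8 = ¼ - ⅛*7 = ¼ - 7/8 = -5/8 ≈ -0.62500)
H(C, A) = -5*A/8
p(t) = 3/8 (p(t) = t/t + (-5*t/8)/t = 1 - 5/8 = 3/8)
p(1/(547 + 477)) - (-1587)*(-79) = 3/8 - (-1587)*(-79) = 3/8 - 1*125373 = 3/8 - 125373 = -1002981/8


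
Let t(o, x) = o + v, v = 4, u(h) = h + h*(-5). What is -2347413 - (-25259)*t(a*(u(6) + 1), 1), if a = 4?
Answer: -4570205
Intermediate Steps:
u(h) = -4*h (u(h) = h - 5*h = -4*h)
t(o, x) = 4 + o (t(o, x) = o + 4 = 4 + o)
-2347413 - (-25259)*t(a*(u(6) + 1), 1) = -2347413 - (-25259)*(4 + 4*(-4*6 + 1)) = -2347413 - (-25259)*(4 + 4*(-24 + 1)) = -2347413 - (-25259)*(4 + 4*(-23)) = -2347413 - (-25259)*(4 - 92) = -2347413 - (-25259)*(-88) = -2347413 - 1*2222792 = -2347413 - 2222792 = -4570205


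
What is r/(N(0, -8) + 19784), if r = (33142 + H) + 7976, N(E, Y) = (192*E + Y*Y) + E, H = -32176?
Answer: 4471/9924 ≈ 0.45052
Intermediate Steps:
N(E, Y) = Y² + 193*E (N(E, Y) = (192*E + Y²) + E = (Y² + 192*E) + E = Y² + 193*E)
r = 8942 (r = (33142 - 32176) + 7976 = 966 + 7976 = 8942)
r/(N(0, -8) + 19784) = 8942/(((-8)² + 193*0) + 19784) = 8942/((64 + 0) + 19784) = 8942/(64 + 19784) = 8942/19848 = 8942*(1/19848) = 4471/9924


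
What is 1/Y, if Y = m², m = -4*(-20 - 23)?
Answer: 1/29584 ≈ 3.3802e-5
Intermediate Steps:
m = 172 (m = -4*(-43) = 172)
Y = 29584 (Y = 172² = 29584)
1/Y = 1/29584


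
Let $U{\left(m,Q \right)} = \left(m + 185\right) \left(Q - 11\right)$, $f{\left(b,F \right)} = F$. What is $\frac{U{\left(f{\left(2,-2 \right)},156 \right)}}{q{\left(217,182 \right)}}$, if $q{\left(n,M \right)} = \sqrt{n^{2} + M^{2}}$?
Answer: $\frac{26535 \sqrt{1637}}{11459} \approx 93.691$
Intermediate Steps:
$U{\left(m,Q \right)} = \left(-11 + Q\right) \left(185 + m\right)$ ($U{\left(m,Q \right)} = \left(185 + m\right) \left(-11 + Q\right) = \left(-11 + Q\right) \left(185 + m\right)$)
$q{\left(n,M \right)} = \sqrt{M^{2} + n^{2}}$
$\frac{U{\left(f{\left(2,-2 \right)},156 \right)}}{q{\left(217,182 \right)}} = \frac{-2035 - -22 + 185 \cdot 156 + 156 \left(-2\right)}{\sqrt{182^{2} + 217^{2}}} = \frac{-2035 + 22 + 28860 - 312}{\sqrt{33124 + 47089}} = \frac{26535}{\sqrt{80213}} = \frac{26535}{7 \sqrt{1637}} = 26535 \frac{\sqrt{1637}}{11459} = \frac{26535 \sqrt{1637}}{11459}$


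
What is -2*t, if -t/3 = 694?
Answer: 4164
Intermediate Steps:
t = -2082 (t = -3*694 = -2082)
-2*t = -2*(-2082) = 4164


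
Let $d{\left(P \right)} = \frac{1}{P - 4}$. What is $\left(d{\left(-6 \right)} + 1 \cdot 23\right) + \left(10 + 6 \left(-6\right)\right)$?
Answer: $- \frac{31}{10} \approx -3.1$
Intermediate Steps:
$d{\left(P \right)} = \frac{1}{-4 + P}$
$\left(d{\left(-6 \right)} + 1 \cdot 23\right) + \left(10 + 6 \left(-6\right)\right) = \left(\frac{1}{-4 - 6} + 1 \cdot 23\right) + \left(10 + 6 \left(-6\right)\right) = \left(\frac{1}{-10} + 23\right) + \left(10 - 36\right) = \left(- \frac{1}{10} + 23\right) - 26 = \frac{229}{10} - 26 = - \frac{31}{10}$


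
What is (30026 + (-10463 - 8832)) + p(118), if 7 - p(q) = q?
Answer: 10620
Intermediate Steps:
p(q) = 7 - q
(30026 + (-10463 - 8832)) + p(118) = (30026 + (-10463 - 8832)) + (7 - 1*118) = (30026 - 19295) + (7 - 118) = 10731 - 111 = 10620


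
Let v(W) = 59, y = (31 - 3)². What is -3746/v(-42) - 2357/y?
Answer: -3075927/46256 ≈ -66.498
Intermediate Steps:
y = 784 (y = 28² = 784)
-3746/v(-42) - 2357/y = -3746/59 - 2357/784 = -3075927/46256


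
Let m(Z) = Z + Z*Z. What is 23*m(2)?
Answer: 138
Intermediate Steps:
m(Z) = Z + Z²
23*m(2) = 23*(2*(1 + 2)) = 23*(2*3) = 23*6 = 138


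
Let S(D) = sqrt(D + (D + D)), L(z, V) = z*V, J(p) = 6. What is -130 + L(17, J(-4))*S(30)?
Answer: -130 + 306*sqrt(10) ≈ 837.66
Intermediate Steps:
L(z, V) = V*z
S(D) = sqrt(3)*sqrt(D) (S(D) = sqrt(D + 2*D) = sqrt(3*D) = sqrt(3)*sqrt(D))
-130 + L(17, J(-4))*S(30) = -130 + (6*17)*(sqrt(3)*sqrt(30)) = -130 + 102*(3*sqrt(10)) = -130 + 306*sqrt(10)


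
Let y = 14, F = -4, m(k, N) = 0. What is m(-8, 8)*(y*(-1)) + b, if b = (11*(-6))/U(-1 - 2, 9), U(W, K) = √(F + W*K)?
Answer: 66*I*√31/31 ≈ 11.854*I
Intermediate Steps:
U(W, K) = √(-4 + K*W) (U(W, K) = √(-4 + W*K) = √(-4 + K*W))
b = 66*I*√31/31 (b = (11*(-6))/(√(-4 + 9*(-1 - 2))) = -66/√(-4 + 9*(-3)) = -66/√(-4 - 27) = -66*(-I*√31/31) = -(-66)*I*√31/31 = 66*I*√31/31 ≈ 11.854*I)
m(-8, 8)*(y*(-1)) + b = 0*(14*(-1)) + 66*I*√31/31 = 0*(-14) + 66*I*√31/31 = 0 + 66*I*√31/31 = 66*I*√31/31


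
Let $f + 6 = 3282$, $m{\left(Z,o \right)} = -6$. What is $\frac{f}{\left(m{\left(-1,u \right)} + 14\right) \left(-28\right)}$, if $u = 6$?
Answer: $- \frac{117}{8} \approx -14.625$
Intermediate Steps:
$f = 3276$ ($f = -6 + 3282 = 3276$)
$\frac{f}{\left(m{\left(-1,u \right)} + 14\right) \left(-28\right)} = \frac{3276}{\left(-6 + 14\right) \left(-28\right)} = \frac{3276}{8 \left(-28\right)} = \frac{3276}{-224} = 3276 \left(- \frac{1}{224}\right) = - \frac{117}{8}$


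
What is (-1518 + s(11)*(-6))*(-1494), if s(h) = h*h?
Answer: 3352536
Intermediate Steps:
s(h) = h²
(-1518 + s(11)*(-6))*(-1494) = (-1518 + 11²*(-6))*(-1494) = (-1518 + 121*(-6))*(-1494) = (-1518 - 726)*(-1494) = -2244*(-1494) = 3352536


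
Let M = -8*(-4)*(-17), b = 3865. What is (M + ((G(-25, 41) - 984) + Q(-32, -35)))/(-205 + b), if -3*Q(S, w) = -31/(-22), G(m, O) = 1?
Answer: -100813/241560 ≈ -0.41734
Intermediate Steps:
Q(S, w) = -31/66 (Q(S, w) = -(-31)/(3*(-22)) = -(-31)*(-1)/(3*22) = -⅓*31/22 = -31/66)
M = -544 (M = 32*(-17) = -544)
(M + ((G(-25, 41) - 984) + Q(-32, -35)))/(-205 + b) = (-544 + ((1 - 984) - 31/66))/(-205 + 3865) = (-544 + (-983 - 31/66))/3660 = (-544 - 64909/66)*(1/3660) = -100813/66*1/3660 = -100813/241560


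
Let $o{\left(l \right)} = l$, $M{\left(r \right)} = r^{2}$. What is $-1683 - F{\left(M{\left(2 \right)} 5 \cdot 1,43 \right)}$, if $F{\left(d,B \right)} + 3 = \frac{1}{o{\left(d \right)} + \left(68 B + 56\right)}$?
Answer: $- \frac{5040001}{3000} \approx -1680.0$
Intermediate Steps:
$F{\left(d,B \right)} = -3 + \frac{1}{56 + d + 68 B}$ ($F{\left(d,B \right)} = -3 + \frac{1}{d + \left(68 B + 56\right)} = -3 + \frac{1}{d + \left(56 + 68 B\right)} = -3 + \frac{1}{56 + d + 68 B}$)
$-1683 - F{\left(M{\left(2 \right)} 5 \cdot 1,43 \right)} = -1683 - \frac{-167 - 8772 - 3 \cdot 2^{2} \cdot 5 \cdot 1}{56 + 2^{2} \cdot 5 \cdot 1 + 68 \cdot 43} = -1683 - \frac{-167 - 8772 - 3 \cdot 4 \cdot 5 \cdot 1}{56 + 4 \cdot 5 \cdot 1 + 2924} = -1683 - \frac{-167 - 8772 - 3 \cdot 20 \cdot 1}{56 + 20 \cdot 1 + 2924} = -1683 - \frac{-167 - 8772 - 60}{56 + 20 + 2924} = -1683 - \frac{-167 - 8772 - 60}{3000} = -1683 - \frac{1}{3000} \left(-8999\right) = -1683 - - \frac{8999}{3000} = -1683 + \frac{8999}{3000} = - \frac{5040001}{3000}$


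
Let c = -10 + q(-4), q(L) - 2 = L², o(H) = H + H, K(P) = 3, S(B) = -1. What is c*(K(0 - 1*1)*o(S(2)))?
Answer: -48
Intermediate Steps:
o(H) = 2*H
q(L) = 2 + L²
c = 8 (c = -10 + (2 + (-4)²) = -10 + (2 + 16) = -10 + 18 = 8)
c*(K(0 - 1*1)*o(S(2))) = 8*(3*(2*(-1))) = 8*(3*(-2)) = 8*(-6) = -48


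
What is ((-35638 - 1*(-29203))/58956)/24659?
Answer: -2145/484598668 ≈ -4.4263e-6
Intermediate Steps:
((-35638 - 1*(-29203))/58956)/24659 = ((-35638 + 29203)*(1/58956))*(1/24659) = -6435*1/58956*(1/24659) = -2145/19652*1/24659 = -2145/484598668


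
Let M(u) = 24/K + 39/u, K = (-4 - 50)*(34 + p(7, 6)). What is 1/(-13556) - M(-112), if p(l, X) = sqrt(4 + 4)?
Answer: 50604383/140060592 - 2*sqrt(2)/2583 ≈ 0.36021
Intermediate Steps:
p(l, X) = 2*sqrt(2) (p(l, X) = sqrt(8) = 2*sqrt(2))
K = -1836 - 108*sqrt(2) (K = (-4 - 50)*(34 + 2*sqrt(2)) = -54*(34 + 2*sqrt(2)) = -1836 - 108*sqrt(2) ≈ -1988.7)
M(u) = 24/(-1836 - 108*sqrt(2)) + 39/u
1/(-13556) - M(-112) = 1/(-13556) - (5967 - 2*(-112) + 351*sqrt(2))/(9*(-112)*(17 + sqrt(2))) = -1/13556 - (-1)*(5967 + 224 + 351*sqrt(2))/(9*112*(17 + sqrt(2))) = -1/13556 - (-1)*(6191 + 351*sqrt(2))/(9*112*(17 + sqrt(2))) = -1/13556 - (-1)*(6191 + 351*sqrt(2))/(1008*(17 + sqrt(2))) = -1/13556 + (6191 + 351*sqrt(2))/(1008*(17 + sqrt(2)))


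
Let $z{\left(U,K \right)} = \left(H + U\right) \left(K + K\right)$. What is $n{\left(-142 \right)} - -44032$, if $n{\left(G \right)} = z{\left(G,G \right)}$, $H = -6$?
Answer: $86064$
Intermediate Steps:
$z{\left(U,K \right)} = 2 K \left(-6 + U\right)$ ($z{\left(U,K \right)} = \left(-6 + U\right) \left(K + K\right) = \left(-6 + U\right) 2 K = 2 K \left(-6 + U\right)$)
$n{\left(G \right)} = 2 G \left(-6 + G\right)$
$n{\left(-142 \right)} - -44032 = 2 \left(-142\right) \left(-6 - 142\right) - -44032 = 2 \left(-142\right) \left(-148\right) + 44032 = 42032 + 44032 = 86064$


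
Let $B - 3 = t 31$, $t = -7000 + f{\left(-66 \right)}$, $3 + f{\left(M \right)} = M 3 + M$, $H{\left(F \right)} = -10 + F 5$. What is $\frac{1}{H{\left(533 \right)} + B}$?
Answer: $- \frac{1}{222619} \approx -4.492 \cdot 10^{-6}$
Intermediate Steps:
$H{\left(F \right)} = -10 + 5 F$
$f{\left(M \right)} = -3 + 4 M$ ($f{\left(M \right)} = -3 + \left(M 3 + M\right) = -3 + \left(3 M + M\right) = -3 + 4 M$)
$t = -7267$ ($t = -7000 + \left(-3 + 4 \left(-66\right)\right) = -7000 - 267 = -7267$)
$B = -225274$ ($B = 3 - 225277 = -225274$)
$\frac{1}{H{\left(533 \right)} + B} = \frac{1}{\left(-10 + 5 \cdot 533\right) - 225274} = \frac{1}{\left(-10 + 2665\right) - 225274} = \frac{1}{2655 - 225274} = \frac{1}{-222619} = - \frac{1}{222619}$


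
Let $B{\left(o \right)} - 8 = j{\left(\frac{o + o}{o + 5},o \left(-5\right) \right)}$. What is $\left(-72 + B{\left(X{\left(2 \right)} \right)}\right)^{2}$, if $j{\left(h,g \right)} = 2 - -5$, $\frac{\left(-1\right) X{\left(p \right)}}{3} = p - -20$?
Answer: $3249$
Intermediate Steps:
$X{\left(p \right)} = -60 - 3 p$ ($X{\left(p \right)} = - 3 \left(p - -20\right) = - 3 \left(p + 20\right) = - 3 \left(20 + p\right) = -60 - 3 p$)
$j{\left(h,g \right)} = 7$ ($j{\left(h,g \right)} = 2 + 5 = 7$)
$B{\left(o \right)} = 15$ ($B{\left(o \right)} = 8 + 7 = 15$)
$\left(-72 + B{\left(X{\left(2 \right)} \right)}\right)^{2} = \left(-72 + 15\right)^{2} = \left(-57\right)^{2} = 3249$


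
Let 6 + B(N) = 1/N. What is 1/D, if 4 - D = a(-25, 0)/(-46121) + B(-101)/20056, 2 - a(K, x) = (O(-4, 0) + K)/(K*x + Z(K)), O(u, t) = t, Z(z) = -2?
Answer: 93425280376/373707847563 ≈ 0.25000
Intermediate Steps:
a(K, x) = 2 - K/(-2 + K*x) (a(K, x) = 2 - (0 + K)/(K*x - 2) = 2 - K/(-2 + K*x))
B(N) = -6 + 1/N
D = 373707847563/93425280376 (D = 4 - (((-4 - 1*(-25) + 2*(-25)*0)/(-2 - 25*0))/(-46121) + (-6 + 1/(-101))/20056) = 4 - (((-4 + 25 + 0)/(-2 + 0))*(-1/46121) + (-6 - 1/101)*(1/20056)) = 4 - ((21/(-2))*(-1/46121) - 607/101*1/20056) = 4 - (-½*21*(-1/46121) - 607/2025656) = 4 - (-21/2*(-1/46121) - 607/2025656) = 4 - (21/92242 - 607/2025656) = 4 - 1*(-6726059/93425280376) = 4 + 6726059/93425280376 = 373707847563/93425280376 ≈ 4.0001)
1/D = 1/(373707847563/93425280376) = 93425280376/373707847563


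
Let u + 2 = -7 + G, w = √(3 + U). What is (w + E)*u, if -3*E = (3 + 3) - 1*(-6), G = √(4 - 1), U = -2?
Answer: 27 - 3*√3 ≈ 21.804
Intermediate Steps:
G = √3 ≈ 1.7320
E = -4 (E = -((3 + 3) - 1*(-6))/3 = -(6 + 6)/3 = -⅓*12 = -4)
w = 1 (w = √(3 - 2) = √1 = 1)
u = -9 + √3 (u = -2 + (-7 + √3) = -9 + √3 ≈ -7.2680)
(w + E)*u = (1 - 4)*(-9 + √3) = -3*(-9 + √3) = 27 - 3*√3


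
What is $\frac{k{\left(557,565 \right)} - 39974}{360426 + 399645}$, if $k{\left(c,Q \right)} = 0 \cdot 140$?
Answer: $- \frac{39974}{760071} \approx -0.052592$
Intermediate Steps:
$k{\left(c,Q \right)} = 0$
$\frac{k{\left(557,565 \right)} - 39974}{360426 + 399645} = \frac{0 - 39974}{360426 + 399645} = - \frac{39974}{760071}$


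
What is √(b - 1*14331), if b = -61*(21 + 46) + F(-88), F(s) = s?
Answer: I*√18506 ≈ 136.04*I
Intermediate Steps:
b = -4175 (b = -61*(21 + 46) - 88 = -61*67 - 88 = -4087 - 88 = -4175)
√(b - 1*14331) = √(-4175 - 1*14331) = √(-4175 - 14331) = √(-18506) = I*√18506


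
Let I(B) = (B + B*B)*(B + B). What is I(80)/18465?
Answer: 69120/1231 ≈ 56.149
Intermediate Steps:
I(B) = 2*B*(B + B²) (I(B) = (B + B²)*(2*B) = 2*B*(B + B²))
I(80)/18465 = (2*80²*(1 + 80))/18465 = (2*6400*81)*(1/18465) = 1036800*(1/18465) = 69120/1231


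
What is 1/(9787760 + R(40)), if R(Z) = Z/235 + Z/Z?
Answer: 47/460024775 ≈ 1.0217e-7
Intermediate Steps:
R(Z) = 1 + Z/235 (R(Z) = Z*(1/235) + 1 = Z/235 + 1 = 1 + Z/235)
1/(9787760 + R(40)) = 1/(9787760 + (1 + (1/235)*40)) = 1/(9787760 + (1 + 8/47)) = 1/(9787760 + 55/47) = 1/(460024775/47) = 47/460024775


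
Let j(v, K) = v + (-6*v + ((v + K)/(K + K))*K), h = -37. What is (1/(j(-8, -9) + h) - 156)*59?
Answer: -101362/11 ≈ -9214.7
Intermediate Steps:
j(v, K) = K/2 - 9*v/2 (j(v, K) = v + (-6*v + ((K + v)/((2*K)))*K) = v + (-6*v + ((K + v)*(1/(2*K)))*K) = v + (-6*v + ((K + v)/(2*K))*K) = v + (-6*v + (K/2 + v/2)) = v + (K/2 - 11*v/2) = K/2 - 9*v/2)
(1/(j(-8, -9) + h) - 156)*59 = (1/(((½)*(-9) - 9/2*(-8)) - 37) - 156)*59 = (1/((-9/2 + 36) - 37) - 156)*59 = (1/(63/2 - 37) - 156)*59 = (1/(-11/2) - 156)*59 = (-2/11 - 156)*59 = -1718/11*59 = -101362/11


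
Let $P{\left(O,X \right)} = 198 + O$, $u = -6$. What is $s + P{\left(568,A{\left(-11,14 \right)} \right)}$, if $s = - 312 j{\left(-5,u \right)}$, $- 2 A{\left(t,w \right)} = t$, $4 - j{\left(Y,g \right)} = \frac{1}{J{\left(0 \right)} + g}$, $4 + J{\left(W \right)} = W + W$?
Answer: $- \frac{2566}{5} \approx -513.2$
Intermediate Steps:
$J{\left(W \right)} = -4 + 2 W$ ($J{\left(W \right)} = -4 + \left(W + W\right) = -4 + 2 W$)
$j{\left(Y,g \right)} = 4 - \frac{1}{-4 + g}$ ($j{\left(Y,g \right)} = 4 - \frac{1}{\left(-4 + 2 \cdot 0\right) + g} = 4 - \frac{1}{\left(-4 + 0\right) + g} = 4 - \frac{1}{-4 + g}$)
$A{\left(t,w \right)} = - \frac{t}{2}$
$s = - \frac{6396}{5}$ ($s = - 312 \frac{-17 + 4 \left(-6\right)}{-4 - 6} = - 312 \frac{-17 - 24}{-10} = - 312 \left(\left(- \frac{1}{10}\right) \left(-41\right)\right) = \left(-312\right) \frac{41}{10} = - \frac{6396}{5} \approx -1279.2$)
$s + P{\left(568,A{\left(-11,14 \right)} \right)} = - \frac{6396}{5} + \left(198 + 568\right) = - \frac{6396}{5} + 766 = - \frac{2566}{5}$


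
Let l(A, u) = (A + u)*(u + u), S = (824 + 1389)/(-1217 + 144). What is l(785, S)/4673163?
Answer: -338022472/489122553057 ≈ -0.00069108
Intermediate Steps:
S = -2213/1073 (S = 2213/(-1073) = 2213*(-1/1073) = -2213/1073 ≈ -2.0624)
l(A, u) = 2*u*(A + u) (l(A, u) = (A + u)*(2*u) = 2*u*(A + u))
l(785, S)/4673163 = (2*(-2213/1073)*(785 - 2213/1073))/4673163 = (2*(-2213/1073)*(840092/1073))*(1/4673163) = -3718247192/1151329*1/4673163 = -338022472/489122553057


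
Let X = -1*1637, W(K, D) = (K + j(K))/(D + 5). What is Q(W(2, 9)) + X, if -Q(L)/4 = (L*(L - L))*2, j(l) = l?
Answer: -1637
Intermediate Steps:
W(K, D) = 2*K/(5 + D) (W(K, D) = (K + K)/(D + 5) = (2*K)/(5 + D) = 2*K/(5 + D))
Q(L) = 0 (Q(L) = -4*L*(L - L)*2 = -4*L*0*2 = -0*2 = -4*0 = 0)
X = -1637
Q(W(2, 9)) + X = 0 - 1637 = -1637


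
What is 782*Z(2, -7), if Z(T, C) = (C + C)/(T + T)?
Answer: -2737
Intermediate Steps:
Z(T, C) = C/T (Z(T, C) = (2*C)/((2*T)) = (2*C)*(1/(2*T)) = C/T)
782*Z(2, -7) = 782*(-7/2) = -2737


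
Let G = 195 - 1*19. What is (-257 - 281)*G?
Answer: -94688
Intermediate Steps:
G = 176 (G = 195 - 19 = 176)
(-257 - 281)*G = (-257 - 281)*176 = -538*176 = -94688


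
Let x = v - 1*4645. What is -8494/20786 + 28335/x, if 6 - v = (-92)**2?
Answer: -350134096/136179479 ≈ -2.5711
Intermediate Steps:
v = -8458 (v = 6 - 1*(-92)**2 = 6 - 1*8464 = 6 - 8464 = -8458)
x = -13103 (x = -8458 - 1*4645 = -8458 - 4645 = -13103)
-8494/20786 + 28335/x = -8494/20786 + 28335/(-13103) = -8494*1/20786 + 28335*(-1/13103) = -4247/10393 - 28335/13103 = -350134096/136179479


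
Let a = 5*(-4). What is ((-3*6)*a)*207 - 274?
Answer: 74246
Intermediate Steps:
a = -20
((-3*6)*a)*207 - 274 = (-3*6*(-20))*207 - 274 = -18*(-20)*207 - 274 = 360*207 - 274 = 74520 - 274 = 74246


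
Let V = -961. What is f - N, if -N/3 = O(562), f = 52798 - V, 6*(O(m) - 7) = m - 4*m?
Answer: 52937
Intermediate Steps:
O(m) = 7 - m/2 (O(m) = 7 + (m - 4*m)/6 = 7 + (-3*m)/6 = 7 - m/2)
f = 53759 (f = 52798 - 1*(-961) = 52798 + 961 = 53759)
N = 822 (N = -3*(7 - ½*562) = -3*(7 - 281) = -3*(-274) = 822)
f - N = 53759 - 1*822 = 53759 - 822 = 52937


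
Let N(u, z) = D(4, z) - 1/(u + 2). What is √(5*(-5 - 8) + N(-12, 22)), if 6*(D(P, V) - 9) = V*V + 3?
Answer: √5685/15 ≈ 5.0266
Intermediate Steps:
D(P, V) = 19/2 + V²/6 (D(P, V) = 9 + (V*V + 3)/6 = 9 + (V² + 3)/6 = 9 + (3 + V²)/6 = 9 + (½ + V²/6) = 19/2 + V²/6)
N(u, z) = 19/2 - 1/(2 + u) + z²/6 (N(u, z) = (19/2 + z²/6) - 1/(u + 2) = (19/2 + z²/6) - 1/(2 + u) = 19/2 - 1/(2 + u) + z²/6)
√(5*(-5 - 8) + N(-12, 22)) = √(5*(-5 - 8) + (108 + 2*22² - 12*(57 + 22²))/(6*(2 - 12))) = √(5*(-13) + (⅙)*(108 + 2*484 - 12*(57 + 484))/(-10)) = √(-65 + (⅙)*(-⅒)*(108 + 968 - 12*541)) = √(-65 + (⅙)*(-⅒)*(108 + 968 - 6492)) = √(-65 + (⅙)*(-⅒)*(-5416)) = √(-65 + 1354/15) = √(379/15) = √5685/15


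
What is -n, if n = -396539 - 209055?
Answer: 605594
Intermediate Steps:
n = -605594
-n = -1*(-605594) = 605594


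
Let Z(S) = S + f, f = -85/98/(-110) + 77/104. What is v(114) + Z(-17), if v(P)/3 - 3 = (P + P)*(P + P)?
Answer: 8741638809/56056 ≈ 1.5594e+5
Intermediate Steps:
f = 41945/56056 (f = -85*1/98*(-1/110) + 77*(1/104) = -85/98*(-1/110) + 77/104 = 17/2156 + 77/104 = 41945/56056 ≈ 0.74827)
v(P) = 9 + 12*P**2 (v(P) = 9 + 3*((P + P)*(P + P)) = 9 + 3*((2*P)*(2*P)) = 9 + 3*(4*P**2) = 9 + 12*P**2)
Z(S) = 41945/56056 + S (Z(S) = S + 41945/56056 = 41945/56056 + S)
v(114) + Z(-17) = (9 + 12*114**2) + (41945/56056 - 17) = (9 + 12*12996) - 911007/56056 = (9 + 155952) - 911007/56056 = 155961 - 911007/56056 = 8741638809/56056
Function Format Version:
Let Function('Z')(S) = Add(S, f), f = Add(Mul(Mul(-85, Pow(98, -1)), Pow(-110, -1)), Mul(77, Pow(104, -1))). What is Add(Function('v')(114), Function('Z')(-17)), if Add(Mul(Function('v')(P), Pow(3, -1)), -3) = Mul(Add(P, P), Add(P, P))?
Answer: Rational(8741638809, 56056) ≈ 1.5594e+5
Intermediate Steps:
f = Rational(41945, 56056) (f = Add(Mul(Mul(-85, Rational(1, 98)), Rational(-1, 110)), Mul(77, Rational(1, 104))) = Add(Mul(Rational(-85, 98), Rational(-1, 110)), Rational(77, 104)) = Add(Rational(17, 2156), Rational(77, 104)) = Rational(41945, 56056) ≈ 0.74827)
Function('v')(P) = Add(9, Mul(12, Pow(P, 2))) (Function('v')(P) = Add(9, Mul(3, Mul(Add(P, P), Add(P, P)))) = Add(9, Mul(3, Mul(Mul(2, P), Mul(2, P)))) = Add(9, Mul(3, Mul(4, Pow(P, 2)))) = Add(9, Mul(12, Pow(P, 2))))
Function('Z')(S) = Add(Rational(41945, 56056), S) (Function('Z')(S) = Add(S, Rational(41945, 56056)) = Add(Rational(41945, 56056), S))
Add(Function('v')(114), Function('Z')(-17)) = Add(Add(9, Mul(12, Pow(114, 2))), Add(Rational(41945, 56056), -17)) = Add(Add(9, Mul(12, 12996)), Rational(-911007, 56056)) = Add(Add(9, 155952), Rational(-911007, 56056)) = Add(155961, Rational(-911007, 56056)) = Rational(8741638809, 56056)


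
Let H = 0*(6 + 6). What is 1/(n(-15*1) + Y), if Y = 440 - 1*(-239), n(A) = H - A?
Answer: 1/694 ≈ 0.0014409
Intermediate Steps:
H = 0 (H = 0*12 = 0)
n(A) = -A (n(A) = 0 - A = -A)
Y = 679 (Y = 440 + 239 = 679)
1/(n(-15*1) + Y) = 1/(-(-15) + 679) = 1/(-1*(-15) + 679) = 1/(15 + 679) = 1/694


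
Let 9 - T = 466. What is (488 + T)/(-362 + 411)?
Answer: 31/49 ≈ 0.63265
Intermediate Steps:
T = -457 (T = 9 - 1*466 = 9 - 466 = -457)
(488 + T)/(-362 + 411) = (488 - 457)/(-362 + 411) = 31/49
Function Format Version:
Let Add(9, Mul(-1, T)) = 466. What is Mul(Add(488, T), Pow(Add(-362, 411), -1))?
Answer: Rational(31, 49) ≈ 0.63265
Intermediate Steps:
T = -457 (T = Add(9, Mul(-1, 466)) = Add(9, -466) = -457)
Mul(Add(488, T), Pow(Add(-362, 411), -1)) = Mul(Add(488, -457), Pow(Add(-362, 411), -1)) = Mul(31, Pow(49, -1)) = Mul(31, Rational(1, 49)) = Rational(31, 49)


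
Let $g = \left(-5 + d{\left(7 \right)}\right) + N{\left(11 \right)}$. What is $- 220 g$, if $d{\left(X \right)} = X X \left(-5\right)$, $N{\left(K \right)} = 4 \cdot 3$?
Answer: $52360$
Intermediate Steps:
$N{\left(K \right)} = 12$
$d{\left(X \right)} = - 5 X^{2}$ ($d{\left(X \right)} = X^{2} \left(-5\right) = - 5 X^{2}$)
$g = -238$ ($g = \left(-5 - 5 \cdot 7^{2}\right) + 12 = \left(-5 - 245\right) + 12 = -250 + 12 = -238$)
$- 220 g = \left(-220\right) \left(-238\right) = 52360$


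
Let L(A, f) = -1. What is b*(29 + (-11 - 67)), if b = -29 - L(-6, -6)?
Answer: 1372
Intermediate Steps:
b = -28 (b = -29 - 1*(-1) = -29 + 1 = -28)
b*(29 + (-11 - 67)) = -28*(29 + (-11 - 67)) = -28*(29 - 78) = -28*(-49) = 1372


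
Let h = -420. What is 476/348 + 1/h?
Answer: 16631/12180 ≈ 1.3654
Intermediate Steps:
476/348 + 1/h = 476/348 + 1/(-420) = 476*(1/348) + 1*(-1/420) = 119/87 - 1/420 = 16631/12180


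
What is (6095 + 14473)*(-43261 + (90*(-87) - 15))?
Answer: -1051148208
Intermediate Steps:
(6095 + 14473)*(-43261 + (90*(-87) - 15)) = 20568*(-43261 + (-7830 - 15)) = 20568*(-43261 - 7845) = 20568*(-51106) = -1051148208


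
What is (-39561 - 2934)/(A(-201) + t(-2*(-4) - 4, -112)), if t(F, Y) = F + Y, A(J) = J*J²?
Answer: 14165/2706903 ≈ 0.0052329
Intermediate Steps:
A(J) = J³
(-39561 - 2934)/(A(-201) + t(-2*(-4) - 4, -112)) = (-39561 - 2934)/((-201)³ + ((-2*(-4) - 4) - 112)) = -42495/(-8120601 + ((8 - 4) - 112)) = -42495/(-8120601 + (4 - 112)) = -42495/(-8120601 - 108) = -42495/(-8120709) = -42495*(-1/8120709) = 14165/2706903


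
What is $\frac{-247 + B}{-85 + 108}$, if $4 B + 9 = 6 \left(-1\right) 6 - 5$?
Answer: $- \frac{519}{46} \approx -11.283$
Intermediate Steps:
$B = - \frac{25}{2}$ ($B = - \frac{9}{4} + \frac{6 \left(-1\right) 6 - 5}{4} = - \frac{9}{4} + \frac{\left(-6\right) 6 - 5}{4} = - \frac{9}{4} + \frac{-36 - 5}{4} = - \frac{9}{4} + \frac{1}{4} \left(-41\right) = - \frac{9}{4} - \frac{41}{4} = - \frac{25}{2} \approx -12.5$)
$\frac{-247 + B}{-85 + 108} = \frac{-247 - \frac{25}{2}}{-85 + 108} = - \frac{519}{2 \cdot 23} = \left(- \frac{519}{2}\right) \frac{1}{23} = - \frac{519}{46}$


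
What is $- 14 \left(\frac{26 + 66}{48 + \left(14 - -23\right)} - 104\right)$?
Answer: $\frac{122472}{85} \approx 1440.8$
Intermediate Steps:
$- 14 \left(\frac{26 + 66}{48 + \left(14 - -23\right)} - 104\right) = - 14 \left(\frac{92}{48 + \left(14 + 23\right)} - 104\right) = - 14 \left(\frac{92}{48 + 37} - 104\right) = - 14 \left(\frac{92}{85} - 104\right) = \left(-14\right) \left(- \frac{8748}{85}\right) = \frac{122472}{85}$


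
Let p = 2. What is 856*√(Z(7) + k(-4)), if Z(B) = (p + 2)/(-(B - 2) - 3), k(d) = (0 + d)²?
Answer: 428*√62 ≈ 3370.1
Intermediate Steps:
k(d) = d²
Z(B) = 4/(-1 - B) (Z(B) = (2 + 2)/(-(B - 2) - 3) = 4/(-(-2 + B) - 3) = 4/((2 - B) - 3) = 4/(-1 - B))
856*√(Z(7) + k(-4)) = 856*√(-4/(1 + 7) + (-4)²) = 856*√(-4/8 + 16) = 856*√(-4*⅛ + 16) = 856*√(-½ + 16) = 856*√(31/2) = 856*(√62/2) = 428*√62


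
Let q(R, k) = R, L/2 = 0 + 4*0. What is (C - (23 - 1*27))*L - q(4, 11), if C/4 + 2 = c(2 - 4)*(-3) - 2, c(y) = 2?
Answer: -4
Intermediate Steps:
L = 0 (L = 2*(0 + 4*0) = 2*(0 + 0) = 2*0 = 0)
C = -40 (C = -8 + 4*(2*(-3) - 2) = -8 + 4*(-6 - 2) = -8 + 4*(-8) = -8 - 32 = -40)
(C - (23 - 1*27))*L - q(4, 11) = (-40 - (23 - 1*27))*0 - 1*4 = (-40 - (23 - 27))*0 - 4 = (-40 - 1*(-4))*0 - 4 = (-40 + 4)*0 - 4 = -36*0 - 4 = 0 - 4 = -4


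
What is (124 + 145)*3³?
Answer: 7263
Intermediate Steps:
(124 + 145)*3³ = 269*27 = 7263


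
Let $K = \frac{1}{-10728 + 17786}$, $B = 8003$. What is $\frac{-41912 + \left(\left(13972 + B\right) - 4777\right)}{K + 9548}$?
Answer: $- \frac{174431412}{67389785} \approx -2.5884$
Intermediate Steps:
$K = \frac{1}{7058} \approx 0.00014168$
$\frac{-41912 + \left(\left(13972 + B\right) - 4777\right)}{K + 9548} = \frac{-41912 + \left(\left(13972 + 8003\right) - 4777\right)}{\frac{1}{7058} + 9548} = \frac{-41912 + \left(21975 - 4777\right)}{\frac{67389785}{7058}} = \left(-41912 + 17198\right) \frac{7058}{67389785} = \left(-24714\right) \frac{7058}{67389785} = - \frac{174431412}{67389785}$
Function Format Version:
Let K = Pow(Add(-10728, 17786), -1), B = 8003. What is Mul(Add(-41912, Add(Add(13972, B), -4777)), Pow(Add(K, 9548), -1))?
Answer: Rational(-174431412, 67389785) ≈ -2.5884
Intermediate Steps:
K = Rational(1, 7058) (K = Pow(7058, -1) = Rational(1, 7058) ≈ 0.00014168)
Mul(Add(-41912, Add(Add(13972, B), -4777)), Pow(Add(K, 9548), -1)) = Mul(Add(-41912, Add(Add(13972, 8003), -4777)), Pow(Add(Rational(1, 7058), 9548), -1)) = Mul(Add(-41912, Add(21975, -4777)), Pow(Rational(67389785, 7058), -1)) = Mul(Add(-41912, 17198), Rational(7058, 67389785)) = Mul(-24714, Rational(7058, 67389785)) = Rational(-174431412, 67389785)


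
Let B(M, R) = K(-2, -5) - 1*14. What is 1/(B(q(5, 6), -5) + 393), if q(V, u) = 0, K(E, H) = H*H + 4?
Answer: 1/408 ≈ 0.0024510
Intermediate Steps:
K(E, H) = 4 + H² (K(E, H) = H² + 4 = 4 + H²)
B(M, R) = 15 (B(M, R) = (4 + (-5)²) - 1*14 = (4 + 25) - 14 = 29 - 14 = 15)
1/(B(q(5, 6), -5) + 393) = 1/(15 + 393) = 1/408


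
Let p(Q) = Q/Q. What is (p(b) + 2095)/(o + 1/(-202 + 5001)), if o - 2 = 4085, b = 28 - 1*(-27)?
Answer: 5029352/9806757 ≈ 0.51285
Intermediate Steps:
b = 55 (b = 28 + 27 = 55)
o = 4087 (o = 2 + 4085 = 4087)
p(Q) = 1
(p(b) + 2095)/(o + 1/(-202 + 5001)) = (1 + 2095)/(4087 + 1/(-202 + 5001)) = 2096/(4087 + 1/4799) = 2096/(19613514/4799) = 2096*(4799/19613514) = 5029352/9806757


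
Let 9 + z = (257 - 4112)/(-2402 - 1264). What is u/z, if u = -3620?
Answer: 4423640/9713 ≈ 455.44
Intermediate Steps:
z = -9713/1222 (z = -9 + (257 - 4112)/(-2402 - 1264) = -9 - 3855/(-3666) = -9 - 3855*(-1/3666) = -9 + 1285/1222 = -9713/1222 ≈ -7.9484)
u/z = -3620/(-9713/1222) = -3620*(-1222/9713) = 4423640/9713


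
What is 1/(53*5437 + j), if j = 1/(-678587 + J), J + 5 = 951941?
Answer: 273349/78768521190 ≈ 3.4703e-6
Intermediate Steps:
J = 951936 (J = -5 + 951941 = 951936)
j = 1/273349 (j = 1/(-678587 + 951936) = 1/273349 ≈ 3.6583e-6)
1/(53*5437 + j) = 1/(53*5437 + 1/273349) = 1/(288161 + 1/273349) = 1/(78768521190/273349) = 273349/78768521190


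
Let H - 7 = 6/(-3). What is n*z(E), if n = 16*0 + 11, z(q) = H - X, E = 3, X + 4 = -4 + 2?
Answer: 121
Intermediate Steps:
X = -6 (X = -4 + (-4 + 2) = -4 - 2 = -6)
H = 5 (H = 7 + 6/(-3) = 7 + 6*(-1/3) = 7 - 2 = 5)
z(q) = 11 (z(q) = 5 - 1*(-6) = 5 + 6 = 11)
n = 11 (n = 0 + 11 = 11)
n*z(E) = 11*11 = 121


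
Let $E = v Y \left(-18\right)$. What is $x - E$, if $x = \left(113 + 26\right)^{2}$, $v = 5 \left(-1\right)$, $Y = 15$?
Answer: $17971$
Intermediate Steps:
$v = -5$
$x = 19321$ ($x = 139^{2} = 19321$)
$E = 1350$ ($E = \left(-5\right) 15 \left(-18\right) = \left(-75\right) \left(-18\right) = 1350$)
$x - E = 19321 - 1350 = 17971$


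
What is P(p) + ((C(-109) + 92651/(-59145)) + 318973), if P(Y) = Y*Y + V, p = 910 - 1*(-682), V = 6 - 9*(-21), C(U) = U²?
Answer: 169480673734/59145 ≈ 2.8655e+6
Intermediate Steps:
V = 195 (V = 6 + 189 = 195)
p = 1592 (p = 910 + 682 = 1592)
P(Y) = 195 + Y² (P(Y) = Y*Y + 195 = Y² + 195 = 195 + Y²)
P(p) + ((C(-109) + 92651/(-59145)) + 318973) = (195 + 1592²) + (((-109)² + 92651/(-59145)) + 318973) = (195 + 2534464) + ((11881 + 92651*(-1/59145)) + 318973) = 2534659 + ((11881 - 92651/59145) + 318973) = 2534659 + (702609094/59145 + 318973) = 2534659 + 19568267179/59145 = 169480673734/59145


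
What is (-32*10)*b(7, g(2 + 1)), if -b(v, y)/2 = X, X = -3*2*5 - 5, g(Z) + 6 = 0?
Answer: -22400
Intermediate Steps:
g(Z) = -6 (g(Z) = -6 + 0 = -6)
X = -35 (X = -6*5 - 5 = -30 - 5 = -35)
b(v, y) = 70 (b(v, y) = -2*(-35) = 70)
(-32*10)*b(7, g(2 + 1)) = -32*10*70 = -320*70 = -22400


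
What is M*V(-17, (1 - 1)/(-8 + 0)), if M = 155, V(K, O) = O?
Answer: 0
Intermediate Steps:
M*V(-17, (1 - 1)/(-8 + 0)) = 155*((1 - 1)/(-8 + 0)) = 155*(0/(-8)) = 155*(0*(-1/8)) = 155*0 = 0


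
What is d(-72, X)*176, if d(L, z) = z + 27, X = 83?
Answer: 19360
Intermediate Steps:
d(L, z) = 27 + z
d(-72, X)*176 = (27 + 83)*176 = 110*176 = 19360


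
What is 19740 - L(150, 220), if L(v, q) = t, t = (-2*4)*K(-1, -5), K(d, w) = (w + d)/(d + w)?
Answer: 19748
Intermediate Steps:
K(d, w) = 1 (K(d, w) = (d + w)/(d + w) = 1)
t = -8 (t = -2*4*1 = -8*1 = -8)
L(v, q) = -8
19740 - L(150, 220) = 19740 - 1*(-8) = 19740 + 8 = 19748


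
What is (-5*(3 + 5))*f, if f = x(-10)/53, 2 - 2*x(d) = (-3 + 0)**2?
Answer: 140/53 ≈ 2.6415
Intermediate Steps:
x(d) = -7/2 (x(d) = 1 - (-3 + 0)**2/2 = 1 - 1/2*(-3)**2 = 1 - 1/2*9 = 1 - 9/2 = -7/2)
f = -7/106 (f = -7/2/53 = -7/2*1/53 = -7/106 ≈ -0.066038)
(-5*(3 + 5))*f = -5*(3 + 5)*(-7/106) = -5*8*(-7/106) = -40*(-7/106) = 140/53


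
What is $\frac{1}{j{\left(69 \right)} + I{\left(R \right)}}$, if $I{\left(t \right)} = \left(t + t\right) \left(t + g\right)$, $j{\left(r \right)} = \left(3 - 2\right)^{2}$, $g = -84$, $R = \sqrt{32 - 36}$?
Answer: $- \frac{1}{16135} + \frac{48 i}{16135} \approx -6.1977 \cdot 10^{-5} + 0.0029749 i$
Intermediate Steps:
$R = 2 i$ ($R = \sqrt{-4} = 2 i \approx 2.0 i$)
$j{\left(r \right)} = 1$ ($j{\left(r \right)} = 1^{2} = 1$)
$I{\left(t \right)} = 2 t \left(-84 + t\right)$ ($I{\left(t \right)} = \left(t + t\right) \left(t - 84\right) = 2 t \left(-84 + t\right)$)
$\frac{1}{j{\left(69 \right)} + I{\left(R \right)}} = \frac{1}{1 + 2 \cdot 2 i \left(-84 + 2 i\right)} = \frac{1}{1 + 4 i \left(-84 + 2 i\right)}$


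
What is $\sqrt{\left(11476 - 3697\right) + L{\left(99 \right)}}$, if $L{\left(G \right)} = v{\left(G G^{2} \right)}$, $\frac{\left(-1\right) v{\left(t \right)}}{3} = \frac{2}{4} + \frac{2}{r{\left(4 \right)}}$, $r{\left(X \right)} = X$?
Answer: $36 \sqrt{6} \approx 88.182$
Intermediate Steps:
$v{\left(t \right)} = -3$ ($v{\left(t \right)} = - 3 \left(\frac{2}{4} + \frac{2}{4}\right) = - 3 \left(2 \cdot \frac{1}{4} + 2 \cdot \frac{1}{4}\right) = - 3 \left(\frac{1}{2} + \frac{1}{2}\right) = \left(-3\right) 1 = -3$)
$L{\left(G \right)} = -3$
$\sqrt{\left(11476 - 3697\right) + L{\left(99 \right)}} = \sqrt{\left(11476 - 3697\right) - 3} = \sqrt{7779 - 3} = \sqrt{7776} = 36 \sqrt{6}$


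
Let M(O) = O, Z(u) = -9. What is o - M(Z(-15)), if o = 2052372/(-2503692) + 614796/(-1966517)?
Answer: 461151091330/58613724771 ≈ 7.8676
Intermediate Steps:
o = -66372431609/58613724771 (o = 2052372*(-1/2503692) + 614796*(-1/1966517) = -171031/208641 - 87828/280931 = -66372431609/58613724771 ≈ -1.1324)
o - M(Z(-15)) = -66372431609/58613724771 - 1*(-9) = -66372431609/58613724771 + 9 = 461151091330/58613724771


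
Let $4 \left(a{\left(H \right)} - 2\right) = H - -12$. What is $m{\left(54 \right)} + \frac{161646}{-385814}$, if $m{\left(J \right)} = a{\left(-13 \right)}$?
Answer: $\frac{1027057}{771628} \approx 1.331$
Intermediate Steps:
$a{\left(H \right)} = 5 + \frac{H}{4}$ ($a{\left(H \right)} = 2 + \frac{H - -12}{4} = 2 + \frac{H + 12}{4} = 2 + \frac{12 + H}{4} = 2 + \left(3 + \frac{H}{4}\right) = 5 + \frac{H}{4}$)
$m{\left(J \right)} = \frac{7}{4}$ ($m{\left(J \right)} = 5 + \frac{1}{4} \left(-13\right) = 5 - \frac{13}{4} = \frac{7}{4}$)
$m{\left(54 \right)} + \frac{161646}{-385814} = \frac{7}{4} + \frac{161646}{-385814} = \frac{7}{4} + 161646 \left(- \frac{1}{385814}\right) = \frac{7}{4} - \frac{80823}{192907} = \frac{1027057}{771628}$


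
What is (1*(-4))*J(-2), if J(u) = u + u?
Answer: 16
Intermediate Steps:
J(u) = 2*u
(1*(-4))*J(-2) = (1*(-4))*(2*(-2)) = -4*(-4) = 16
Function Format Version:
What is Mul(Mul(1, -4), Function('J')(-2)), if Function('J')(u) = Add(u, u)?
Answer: 16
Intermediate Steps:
Function('J')(u) = Mul(2, u)
Mul(Mul(1, -4), Function('J')(-2)) = Mul(Mul(1, -4), Mul(2, -2)) = Mul(-4, -4) = 16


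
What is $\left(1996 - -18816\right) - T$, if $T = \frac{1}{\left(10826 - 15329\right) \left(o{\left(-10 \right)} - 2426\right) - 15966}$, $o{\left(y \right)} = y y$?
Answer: $\frac{217652145743}{10458012} \approx 20812.0$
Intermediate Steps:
$o{\left(y \right)} = y^{2}$
$T = \frac{1}{10458012}$ ($T = \frac{1}{\left(10826 - 15329\right) \left(\left(-10\right)^{2} - 2426\right) - 15966} = \frac{1}{- 4503 \left(100 - 2426\right) + \left(-22930 + 6964\right)} = \frac{1}{\left(-4503\right) \left(-2326\right) - 15966} = \frac{1}{10473978 - 15966} = \frac{1}{10458012} \approx 9.562 \cdot 10^{-8}$)
$\left(1996 - -18816\right) - T = \left(1996 - -18816\right) - \frac{1}{10458012} = \left(1996 + 18816\right) - \frac{1}{10458012} = 20812 - \frac{1}{10458012} = \frac{217652145743}{10458012}$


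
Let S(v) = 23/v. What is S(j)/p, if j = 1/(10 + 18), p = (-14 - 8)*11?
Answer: -322/121 ≈ -2.6612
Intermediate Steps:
p = -242 (p = -22*11 = -242)
j = 1/28 ≈ 0.035714
S(j)/p = (23/(1/28))/(-242) = (23*28)*(-1/242) = 644*(-1/242) = -322/121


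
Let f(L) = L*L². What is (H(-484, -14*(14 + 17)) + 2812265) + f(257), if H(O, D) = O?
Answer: 19786374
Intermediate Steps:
f(L) = L³
(H(-484, -14*(14 + 17)) + 2812265) + f(257) = (-484 + 2812265) + 257³ = 2811781 + 16974593 = 19786374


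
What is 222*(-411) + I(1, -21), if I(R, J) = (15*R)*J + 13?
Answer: -91544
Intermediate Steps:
I(R, J) = 13 + 15*J*R (I(R, J) = 15*J*R + 13 = 13 + 15*J*R)
222*(-411) + I(1, -21) = 222*(-411) + (13 + 15*(-21)*1) = -91242 + (13 - 315) = -91242 - 302 = -91544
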